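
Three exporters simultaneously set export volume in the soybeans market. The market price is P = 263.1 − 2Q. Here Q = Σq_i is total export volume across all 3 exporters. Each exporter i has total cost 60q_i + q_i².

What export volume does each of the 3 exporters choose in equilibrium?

A representative exporter's profit is π_i = q_i(263.1 − 2Q) − 60q_i − q_i², with Q = q_i + Σ_{j≠i} q_j.
First-order condition: 203.1 − 6q_i − 2Σ_{j≠i} q_j = 0.
In a symmetric equilibrium every exporter chooses the same q, so Σ_{j≠i} q_j = 2q. The condition becomes 203.1 − 10q = 0, giving q = 203.1/10 = 20.31.

20.31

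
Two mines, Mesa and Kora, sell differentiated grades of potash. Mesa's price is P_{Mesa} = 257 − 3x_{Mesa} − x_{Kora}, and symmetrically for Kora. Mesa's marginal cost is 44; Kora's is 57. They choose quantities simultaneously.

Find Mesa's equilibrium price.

136.4

Mine Mesa's profit: π = x_{Mesa}(257 − 3x_{Mesa} − x_{Kora}) − 44x_{Mesa}.
∂π/∂x_{Mesa} = 213 − 6x_{Mesa} − x_{Kora} = 0 ⇒ x_{Mesa} = 35.5 − (1/6)x_{Kora}.
Similarly x_{Kora} = 100/3 − (1/6)x_{Mesa}.
Substituting the second reaction function into the first: x_{Mesa} = 35.5 − (1/6)(100/3 − (1/6)x_{Mesa}), which gives (35/36)x_{Mesa} = 539/18 ⇒ x_{Mesa} = 30.8.
Then x_{Kora} = 100/3 − (1/6)·30.8 = 28.2.
P_{Mesa} = 257 − 3·30.8 − 28.2 = 136.4.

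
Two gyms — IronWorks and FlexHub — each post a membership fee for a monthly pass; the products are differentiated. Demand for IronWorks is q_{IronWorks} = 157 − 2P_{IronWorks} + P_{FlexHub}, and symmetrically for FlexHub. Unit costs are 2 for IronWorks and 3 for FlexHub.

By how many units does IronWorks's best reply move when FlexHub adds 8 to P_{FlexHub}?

IronWorks's profit: π = (P_{IronWorks} − 2)(157 − 2P_{IronWorks} + P_{FlexHub}).
∂π/∂P_{IronWorks} = 161 − 4P_{IronWorks} + P_{FlexHub} = 0 ⇒ P_{IronWorks} = 40.25 + 0.25P_{FlexHub}.
The reaction-function slope is 0.25, so an 8-unit rise in P_{FlexHub} moves P_{IronWorks} by 0.25 × 8 = 2. IronWorks's best response rises — the actions are strategic complements.

2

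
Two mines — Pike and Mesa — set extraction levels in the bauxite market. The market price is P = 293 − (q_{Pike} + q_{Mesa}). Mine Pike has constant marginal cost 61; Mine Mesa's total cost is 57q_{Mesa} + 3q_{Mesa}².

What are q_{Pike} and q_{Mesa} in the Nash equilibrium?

Mine Pike's profit: π = q_{Pike}(293 − (q_{Pike} + q_{Mesa})) − 61q_{Pike}.
∂π/∂q_{Pike} = 232 − 2q_{Pike} − q_{Mesa} = 0, so q_{Pike} = 116 − 0.5q_{Mesa}.
For Mesa: ∂π/∂q_{Mesa} = 236 − 8q_{Mesa} − q_{Pike} = 0 ⇒ q_{Mesa} = 29.5 − 0.125q_{Pike}.
Solving the two reaction functions simultaneously: (1 − (−0.5)(−0.125))q_{Pike} = 116 − 0.5·29.5, so 0.9375q_{Pike} = 101.25 and q_{Pike} = 108.
Then q_{Mesa} = 29.5 − 0.125·108 = 16.

108, 16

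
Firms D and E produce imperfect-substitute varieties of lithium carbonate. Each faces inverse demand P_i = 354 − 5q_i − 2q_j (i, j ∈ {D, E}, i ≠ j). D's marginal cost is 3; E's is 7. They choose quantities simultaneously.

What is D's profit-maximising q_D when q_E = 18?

Firm D's profit: π = q_D(354 − 5q_D − 2q_E) − 3q_D.
∂π/∂q_D = 351 − 10q_D − 2q_E = 0 ⇒ q_D = 35.1 − 0.2q_E.
At q_E = 18: q_D = 35.1 − 0.2·18 = 31.5.

31.5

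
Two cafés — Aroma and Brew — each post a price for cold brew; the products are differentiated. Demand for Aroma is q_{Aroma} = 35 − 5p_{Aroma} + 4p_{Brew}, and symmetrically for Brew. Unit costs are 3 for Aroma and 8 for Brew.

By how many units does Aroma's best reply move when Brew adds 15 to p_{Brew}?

6

Aroma's profit: π = (p_{Aroma} − 3)(35 − 5p_{Aroma} + 4p_{Brew}).
∂π/∂p_{Aroma} = 50 − 10p_{Aroma} + 4p_{Brew} = 0 ⇒ p_{Aroma} = 5 + 0.4p_{Brew}.
The reaction-function slope is 0.4, so a 15-unit rise in p_{Brew} moves p_{Aroma} by 0.4 × 15 = 6. Aroma's best response rises — the actions are strategic complements.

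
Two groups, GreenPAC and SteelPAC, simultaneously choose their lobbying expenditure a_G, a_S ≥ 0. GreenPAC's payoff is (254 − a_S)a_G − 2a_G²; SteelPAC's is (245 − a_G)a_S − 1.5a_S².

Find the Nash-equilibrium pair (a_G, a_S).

Expanding GreenPAC's payoff: 254a_G − a_Sa_G − 2a_G².
∂π/∂a_G = 254 − a_S − 4a_G = 0, so a_G = 63.5 − 0.25a_S.
Likewise for SteelPAC: a_S = 245/3 − (1/3)a_G.
Substituting the second reaction function into the first: a_G = 63.5 − 0.25(245/3 − (1/3)a_G), which gives (11/12)a_G = 517/12 ⇒ a_G = 47.
Then a_S = 245/3 − (1/3)·47 = 66.

47, 66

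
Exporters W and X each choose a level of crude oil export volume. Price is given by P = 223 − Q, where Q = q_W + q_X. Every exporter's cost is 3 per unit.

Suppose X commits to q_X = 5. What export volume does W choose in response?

107.5

Exporter W's profit: π = q_W(223 − (q_W + q_X)) − 3q_W.
∂π/∂q_W = 220 − 2q_W − q_X = 0, so q_W = 110 − 0.5q_X.
At q_X = 5: q_W = 110 − 0.5·5 = 107.5.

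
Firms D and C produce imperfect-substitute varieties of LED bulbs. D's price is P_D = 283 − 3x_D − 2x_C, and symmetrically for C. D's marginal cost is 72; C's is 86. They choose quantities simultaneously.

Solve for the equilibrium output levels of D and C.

27.25, 23.75

Firm D's profit: π = x_D(283 − 3x_D − 2x_C) − 72x_D.
∂π/∂x_D = 211 − 6x_D − 2x_C = 0 ⇒ x_D = 211/6 − (1/3)x_C.
Similarly x_C = 197/6 − (1/3)x_D.
Plugging x_C into D's best response: x_D = 211/6 − (1/3)(197/6 − (1/3)x_D) ⇒ (8/9)x_D = 218/9, so x_D = 27.25.
Then x_C = 197/6 − (1/3)·27.25 = 23.75.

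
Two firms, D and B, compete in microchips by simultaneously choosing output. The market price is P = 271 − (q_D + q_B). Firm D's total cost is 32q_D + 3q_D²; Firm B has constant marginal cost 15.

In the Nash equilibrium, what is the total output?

135.4

Firm D's profit: π = q_D(271 − (q_D + q_B)) − 32q_D − 3q_D².
∂π/∂q_D = 239 − 8q_D − q_B = 0, so q_D = 29.875 − 0.125q_B.
For B: ∂π/∂q_B = 256 − 2q_B − q_D = 0 ⇒ q_B = 128 − 0.5q_D.
Substituting the second reaction function into the first: q_D = 29.875 − 0.125(128 − 0.5q_D), which gives 0.9375q_D = 13.875 ⇒ q_D = 14.8.
Then q_B = 128 − 0.5·14.8 = 120.6.
Total output: 14.8 + 120.6 = 135.4.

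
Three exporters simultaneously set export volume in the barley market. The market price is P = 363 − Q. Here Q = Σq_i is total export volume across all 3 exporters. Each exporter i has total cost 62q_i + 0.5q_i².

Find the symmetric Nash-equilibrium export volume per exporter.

60.2

A representative exporter's profit is π_i = q_i(363 − Q) − 62q_i − 0.5q_i², with Q = q_i + Σ_{j≠i} q_j.
First-order condition: 301 − 3q_i − Σ_{j≠i} q_j = 0.
Imposing symmetry (q_j = q for all j) turns Σ_{j≠i} q_j into 2q, so 301 = 5q and q = 60.2.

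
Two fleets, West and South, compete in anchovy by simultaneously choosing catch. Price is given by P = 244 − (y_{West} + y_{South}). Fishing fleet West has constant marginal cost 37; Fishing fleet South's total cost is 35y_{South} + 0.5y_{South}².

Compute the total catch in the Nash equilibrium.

124.6

Fishing fleet West's profit: π = y_{West}(244 − (y_{West} + y_{South})) − 37y_{West}.
∂π/∂y_{West} = 207 − 2y_{West} − y_{South} = 0, so y_{West} = 103.5 − 0.5y_{South}.
For South: ∂π/∂y_{South} = 209 − 3y_{South} − y_{West} = 0 ⇒ y_{South} = 209/3 − (1/3)y_{West}.
Substituting the second reaction function into the first: y_{West} = 103.5 − 0.5(209/3 − (1/3)y_{West}), which gives (5/6)y_{West} = 206/3 ⇒ y_{West} = 82.4.
Then y_{South} = 209/3 − (1/3)·82.4 = 42.2.
Total catch: 82.4 + 42.2 = 124.6.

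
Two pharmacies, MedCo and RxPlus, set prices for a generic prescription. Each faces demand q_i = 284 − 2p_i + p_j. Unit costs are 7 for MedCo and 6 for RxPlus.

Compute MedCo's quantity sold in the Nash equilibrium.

MedCo's profit: π = (p_{MedCo} − 7)(284 − 2p_{MedCo} + p_{RxPlus}).
∂π/∂p_{MedCo} = 298 − 4p_{MedCo} + p_{RxPlus} = 0 ⇒ p_{MedCo} = 74.5 + 0.25p_{RxPlus}.
Similarly p_{RxPlus} = 74 + 0.25p_{MedCo}.
Substituting the second reaction function into the first: p_{MedCo} = 74.5 + 0.25(74 + 0.25p_{MedCo}), which gives 0.9375p_{MedCo} = 93 ⇒ p_{MedCo} = 99.2.
Then p_{RxPlus} = 74 + 0.25·99.2 = 98.8.
q_{MedCo} = 284 − 2·99.2 + 98.8 = 184.4.

184.4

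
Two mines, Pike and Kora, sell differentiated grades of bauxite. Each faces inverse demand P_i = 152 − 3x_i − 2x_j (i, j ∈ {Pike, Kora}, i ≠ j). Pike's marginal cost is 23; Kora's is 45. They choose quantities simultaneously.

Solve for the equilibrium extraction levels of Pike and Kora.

17.5, 12

Mine Pike's profit: π = x_{Pike}(152 − 3x_{Pike} − 2x_{Kora}) − 23x_{Pike}.
∂π/∂x_{Pike} = 129 − 6x_{Pike} − 2x_{Kora} = 0 ⇒ x_{Pike} = 21.5 − (1/3)x_{Kora}.
Similarly x_{Kora} = 107/6 − (1/3)x_{Pike}.
Substituting the second reaction function into the first: x_{Pike} = 21.5 − (1/3)(107/6 − (1/3)x_{Pike}), which gives (8/9)x_{Pike} = 140/9 ⇒ x_{Pike} = 17.5.
Then x_{Kora} = 107/6 − (1/3)·17.5 = 12.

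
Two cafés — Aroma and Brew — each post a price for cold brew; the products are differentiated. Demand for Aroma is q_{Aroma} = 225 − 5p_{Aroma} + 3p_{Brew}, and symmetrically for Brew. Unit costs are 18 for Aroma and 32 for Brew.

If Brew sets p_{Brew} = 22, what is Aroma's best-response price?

38.1

Aroma's profit: π = (p_{Aroma} − 18)(225 − 5p_{Aroma} + 3p_{Brew}).
∂π/∂p_{Aroma} = 315 − 10p_{Aroma} + 3p_{Brew} = 0 ⇒ p_{Aroma} = 31.5 + 0.3p_{Brew}.
At p_{Brew} = 22: p_{Aroma} = 31.5 + 0.3·22 = 38.1.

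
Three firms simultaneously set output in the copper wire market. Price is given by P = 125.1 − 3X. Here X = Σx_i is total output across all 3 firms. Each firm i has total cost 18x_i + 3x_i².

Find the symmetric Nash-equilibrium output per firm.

A representative firm's profit is π_i = x_i(125.1 − 3X) − 18x_i − 3x_i², with X = x_i + Σ_{j≠i} x_j.
First-order condition: 107.1 − 12x_i − 3Σ_{j≠i} x_j = 0.
Imposing symmetry (x_j = x for all j) turns Σ_{j≠i} x_j into 2x, so 107.1 = 18x and x = 5.95.

5.95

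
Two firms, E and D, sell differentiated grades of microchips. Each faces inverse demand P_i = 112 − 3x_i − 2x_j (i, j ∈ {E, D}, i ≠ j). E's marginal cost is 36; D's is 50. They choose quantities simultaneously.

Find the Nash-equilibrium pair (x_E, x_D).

10.375, 6.875

Firm E's profit: π = x_E(112 − 3x_E − 2x_D) − 36x_E.
∂π/∂x_E = 76 − 6x_E − 2x_D = 0 ⇒ x_E = 38/3 − (1/3)x_D.
Similarly x_D = 31/3 − (1/3)x_E.
Plugging x_D into E's best response: x_E = 38/3 − (1/3)(31/3 − (1/3)x_E) ⇒ (8/9)x_E = 83/9, so x_E = 10.375.
Then x_D = 31/3 − (1/3)·10.375 = 6.875.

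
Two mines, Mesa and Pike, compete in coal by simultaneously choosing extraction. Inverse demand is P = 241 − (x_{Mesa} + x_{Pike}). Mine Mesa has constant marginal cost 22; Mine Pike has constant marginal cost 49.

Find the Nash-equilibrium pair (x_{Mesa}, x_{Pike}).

82, 55

Mine Mesa's profit: π = x_{Mesa}(241 − (x_{Mesa} + x_{Pike})) − 22x_{Mesa}.
∂π/∂x_{Mesa} = 219 − 2x_{Mesa} − x_{Pike} = 0, so x_{Mesa} = 109.5 − 0.5x_{Pike}.
By the same steps for Pike: x_{Pike} = 96 − 0.5x_{Mesa}.
Plugging x_{Pike} into Mesa's best response: x_{Mesa} = 109.5 − 0.5(96 − 0.5x_{Mesa}) ⇒ 0.75x_{Mesa} = 61.5, so x_{Mesa} = 82.
Then x_{Pike} = 96 − 0.5·82 = 55.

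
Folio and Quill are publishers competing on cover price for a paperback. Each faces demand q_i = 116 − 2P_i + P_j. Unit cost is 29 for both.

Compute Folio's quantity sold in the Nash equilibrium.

Folio's profit: π = (P_{Folio} − 29)(116 − 2P_{Folio} + P_{Quill}).
∂π/∂P_{Folio} = 174 − 4P_{Folio} + P_{Quill} = 0 ⇒ P_{Folio} = 43.5 + 0.25P_{Quill}.
By symmetry P_{Quill} = P_{Folio}; substituting into the reaction function, 0.75P_{Folio} = 43.5 and P_{Folio} = 58.
q_{Folio} = 116 − 2·58 + 58 = 58.

58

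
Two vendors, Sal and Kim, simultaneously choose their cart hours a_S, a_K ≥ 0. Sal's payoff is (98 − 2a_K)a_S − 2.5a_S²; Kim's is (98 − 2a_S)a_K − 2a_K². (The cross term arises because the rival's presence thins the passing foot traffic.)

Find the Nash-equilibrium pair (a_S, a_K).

12.25, 18.375

Expanding Sal's payoff: 98a_S − 2a_Ka_S − 2.5a_S².
∂π/∂a_S = 98 − 2a_K − 5a_S = 0, so a_S = 19.6 − 0.4a_K.
Likewise for Kim: a_K = 24.5 − 0.5a_S.
Solving the two reaction functions simultaneously: (1 − (−0.4)(−0.5))a_S = 19.6 − 0.4·24.5, so 0.8a_S = 9.8 and a_S = 12.25.
Then a_K = 24.5 − 0.5·12.25 = 18.375.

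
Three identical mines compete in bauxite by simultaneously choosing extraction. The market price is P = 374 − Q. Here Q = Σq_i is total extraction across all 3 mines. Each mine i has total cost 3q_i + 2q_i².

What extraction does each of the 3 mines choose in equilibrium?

A representative mine's profit is π_i = q_i(374 − Q) − 3q_i − 2q_i², with Q = q_i + Σ_{j≠i} q_j.
First-order condition: 371 − 6q_i − Σ_{j≠i} q_j = 0.
Imposing symmetry (q_j = q for all j) turns Σ_{j≠i} q_j into 2q, so 371 = 8q and q = 46.375.

46.375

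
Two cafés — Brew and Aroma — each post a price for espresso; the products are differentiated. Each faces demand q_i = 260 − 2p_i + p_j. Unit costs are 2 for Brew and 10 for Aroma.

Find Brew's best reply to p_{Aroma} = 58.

Brew's profit: π = (p_{Brew} − 2)(260 − 2p_{Brew} + p_{Aroma}).
∂π/∂p_{Brew} = 264 − 4p_{Brew} + p_{Aroma} = 0 ⇒ p_{Brew} = 66 + 0.25p_{Aroma}.
At p_{Aroma} = 58: p_{Brew} = 66 + 0.25·58 = 80.5.

80.5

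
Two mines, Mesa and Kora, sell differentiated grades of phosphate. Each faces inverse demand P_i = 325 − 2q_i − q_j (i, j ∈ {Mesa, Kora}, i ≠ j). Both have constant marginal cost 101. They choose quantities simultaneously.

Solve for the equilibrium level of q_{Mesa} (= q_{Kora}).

Mine Mesa's profit: π = q_{Mesa}(325 − 2q_{Mesa} − q_{Kora}) − 101q_{Mesa}.
∂π/∂q_{Mesa} = 224 − 4q_{Mesa} − q_{Kora} = 0 ⇒ q_{Mesa} = 56 − 0.25q_{Kora}.
Setting q_{Mesa} = q_{Kora} in the reaction function: q_{Mesa} = 56 − 0.25q_{Mesa}, so q_{Mesa} = 56 / 1.25 = 44.8.

44.8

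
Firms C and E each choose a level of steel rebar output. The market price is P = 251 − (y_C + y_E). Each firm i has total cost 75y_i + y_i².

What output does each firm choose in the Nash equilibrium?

Firm C's profit: π = y_C(251 − (y_C + y_E)) − 75y_C − y_C².
∂π/∂y_C = 176 − 4y_C − y_E = 0, so y_C = 44 − 0.25y_E.
Setting y_C = y_E in the reaction function: y_C = 44 − 0.25y_C, so y_C = 44 / 1.25 = 35.2.

35.2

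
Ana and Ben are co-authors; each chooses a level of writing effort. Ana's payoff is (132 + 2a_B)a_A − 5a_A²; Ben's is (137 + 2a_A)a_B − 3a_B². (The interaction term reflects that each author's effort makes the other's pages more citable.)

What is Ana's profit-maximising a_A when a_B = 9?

Expanding Ana's payoff: 132a_A + 2a_Ba_A − 5a_A².
∂π/∂a_A = 132 + 2a_B − 10a_A = 0, so a_A = 13.2 + 0.2a_B.
At a_B = 9: a_A = 13.2 + 0.2·9 = 15.

15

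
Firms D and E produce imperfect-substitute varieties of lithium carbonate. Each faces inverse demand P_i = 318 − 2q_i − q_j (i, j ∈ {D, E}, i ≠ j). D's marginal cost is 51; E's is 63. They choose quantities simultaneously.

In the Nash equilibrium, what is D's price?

159.4

Firm D's profit: π = q_D(318 − 2q_D − q_E) − 51q_D.
∂π/∂q_D = 267 − 4q_D − q_E = 0 ⇒ q_D = 66.75 − 0.25q_E.
Similarly q_E = 63.75 − 0.25q_D.
Plugging q_E into D's best response: q_D = 66.75 − 0.25(63.75 − 0.25q_D) ⇒ 0.9375q_D = 50.8125, so q_D = 54.2.
Then q_E = 63.75 − 0.25·54.2 = 50.2.
P_D = 318 − 2·54.2 − 50.2 = 159.4.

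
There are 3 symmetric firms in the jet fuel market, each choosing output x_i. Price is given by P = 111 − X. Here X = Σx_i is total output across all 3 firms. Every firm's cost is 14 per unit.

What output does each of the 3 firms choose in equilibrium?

24.25

A representative firm's profit is π_i = x_i(111 − X) − 14x_i, with X = x_i + Σ_{j≠i} x_j.
First-order condition: 97 − 2x_i − Σ_{j≠i} x_j = 0.
With identical firms, set every x_j = x: then 97 − 2x − 2x = 0, i.e. x = 97/4 = 24.25.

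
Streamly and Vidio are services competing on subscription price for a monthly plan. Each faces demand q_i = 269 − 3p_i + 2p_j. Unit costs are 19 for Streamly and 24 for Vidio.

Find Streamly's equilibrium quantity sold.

Streamly's profit: π = (p_{Streamly} − 19)(269 − 3p_{Streamly} + 2p_{Vidio}).
∂π/∂p_{Streamly} = 326 − 6p_{Streamly} + 2p_{Vidio} = 0 ⇒ p_{Streamly} = 163/3 + (1/3)p_{Vidio}.
Similarly p_{Vidio} = 341/6 + (1/3)p_{Streamly}.
Substituting the second reaction function into the first: p_{Streamly} = 163/3 + (1/3)(341/6 + (1/3)p_{Streamly}), which gives (8/9)p_{Streamly} = 1319/18 ⇒ p_{Streamly} = 82.4375.
Then p_{Vidio} = 341/6 + (1/3)·82.4375 = 84.3125.
q_{Streamly} = 269 − 3·82.4375 + 2·84.3125 = 190.3125.

190.3125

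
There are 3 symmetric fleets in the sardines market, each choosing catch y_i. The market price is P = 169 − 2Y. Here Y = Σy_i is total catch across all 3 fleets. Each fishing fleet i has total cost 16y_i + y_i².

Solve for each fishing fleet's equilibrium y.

A representative fishing fleet's profit is π_i = y_i(169 − 2Y) − 16y_i − y_i², with Y = y_i + Σ_{j≠i} y_j.
First-order condition: 153 − 6y_i − 2Σ_{j≠i} y_j = 0.
Imposing symmetry (y_j = y for all j) turns Σ_{j≠i} y_j into 2y, so 153 = 10y and y = 15.3.

15.3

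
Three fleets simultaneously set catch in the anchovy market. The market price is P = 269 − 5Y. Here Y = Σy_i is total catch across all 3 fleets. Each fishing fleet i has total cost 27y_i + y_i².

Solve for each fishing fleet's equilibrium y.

11

A representative fishing fleet's profit is π_i = y_i(269 − 5Y) − 27y_i − y_i², with Y = y_i + Σ_{j≠i} y_j.
First-order condition: 242 − 12y_i − 5Σ_{j≠i} y_j = 0.
With identical fishing fleets, set every y_j = y: then 242 − 12y − 10y = 0, i.e. y = 242/22 = 11.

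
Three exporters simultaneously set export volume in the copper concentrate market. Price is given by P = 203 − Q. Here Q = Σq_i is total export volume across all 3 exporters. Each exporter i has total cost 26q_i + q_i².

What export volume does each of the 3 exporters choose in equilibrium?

A representative exporter's profit is π_i = q_i(203 − Q) − 26q_i − q_i², with Q = q_i + Σ_{j≠i} q_j.
First-order condition: 177 − 4q_i − Σ_{j≠i} q_j = 0.
In a symmetric equilibrium every exporter chooses the same q, so Σ_{j≠i} q_j = 2q. The condition becomes 177 − 6q = 0, giving q = 177/6 = 29.5.

29.5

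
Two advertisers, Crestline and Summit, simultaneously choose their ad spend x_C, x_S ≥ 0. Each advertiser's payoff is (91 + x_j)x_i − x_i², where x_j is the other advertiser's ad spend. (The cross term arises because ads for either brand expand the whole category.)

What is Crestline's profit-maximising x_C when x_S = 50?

Crestline's payoff is (91 + x_S)x_C − x_C².
∂π/∂x_C = 91 + x_S − 2x_C = 0, so x_C = 45.5 + 0.5x_S.
At x_S = 50: x_C = 45.5 + 0.5·50 = 70.5.

70.5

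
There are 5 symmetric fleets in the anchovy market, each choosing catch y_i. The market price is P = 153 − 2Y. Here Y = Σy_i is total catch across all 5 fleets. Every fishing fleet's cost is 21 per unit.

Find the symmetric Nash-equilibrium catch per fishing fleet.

A representative fishing fleet's profit is π_i = y_i(153 − 2Y) − 21y_i, with Y = y_i + Σ_{j≠i} y_j.
First-order condition: 132 − 4y_i − 2Σ_{j≠i} y_j = 0.
Imposing symmetry (y_j = y for all j) turns Σ_{j≠i} y_j into 4y, so 132 = 12y and y = 11.

11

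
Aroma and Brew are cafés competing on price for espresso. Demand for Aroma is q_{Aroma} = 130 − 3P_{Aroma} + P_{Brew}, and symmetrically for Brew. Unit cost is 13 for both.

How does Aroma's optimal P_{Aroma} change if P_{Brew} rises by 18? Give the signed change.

3

Aroma's profit: π = (P_{Aroma} − 13)(130 − 3P_{Aroma} + P_{Brew}).
∂π/∂P_{Aroma} = 169 − 6P_{Aroma} + P_{Brew} = 0 ⇒ P_{Aroma} = 169/6 + (1/6)P_{Brew}.
The reaction-function slope is 1/6, so an 18-unit rise in P_{Brew} moves P_{Aroma} by 1/6 × 18 = 3. Aroma's best response rises — the actions are strategic complements.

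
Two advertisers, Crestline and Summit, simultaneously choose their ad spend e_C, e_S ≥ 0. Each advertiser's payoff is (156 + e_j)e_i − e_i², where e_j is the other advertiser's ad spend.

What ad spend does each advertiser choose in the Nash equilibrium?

156

Crestline's payoff is (156 + e_S)e_C − e_C².
∂π/∂e_C = 156 + e_S − 2e_C = 0, so e_C = 78 + 0.5e_S.
By symmetry e_S = e_C; substituting into the reaction function, 0.5e_C = 78 and e_C = 156.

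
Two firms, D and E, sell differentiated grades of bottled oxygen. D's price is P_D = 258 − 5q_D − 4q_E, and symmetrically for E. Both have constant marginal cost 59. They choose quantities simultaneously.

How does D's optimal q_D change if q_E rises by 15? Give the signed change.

Firm D's profit: π = q_D(258 − 5q_D − 4q_E) − 59q_D.
∂π/∂q_D = 199 − 10q_D − 4q_E = 0 ⇒ q_D = 19.9 − 0.4q_E.
The reaction-function slope is −0.4, so a 15-unit rise in q_E moves q_D by −0.4 × 15 = −6. D's best response falls — the actions are strategic substitutes.

-6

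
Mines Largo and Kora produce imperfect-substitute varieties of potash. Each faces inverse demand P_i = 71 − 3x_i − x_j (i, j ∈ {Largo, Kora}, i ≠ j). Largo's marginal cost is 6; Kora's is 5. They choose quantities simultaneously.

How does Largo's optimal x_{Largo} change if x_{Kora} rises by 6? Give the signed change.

Mine Largo's profit: π = x_{Largo}(71 − 3x_{Largo} − x_{Kora}) − 6x_{Largo}.
∂π/∂x_{Largo} = 65 − 6x_{Largo} − x_{Kora} = 0 ⇒ x_{Largo} = 65/6 − (1/6)x_{Kora}.
The reaction-function slope is −1/6, so a 6-unit rise in x_{Kora} moves x_{Largo} by −1/6 × 6 = −1. Largo's best response falls — the actions are strategic substitutes.

-1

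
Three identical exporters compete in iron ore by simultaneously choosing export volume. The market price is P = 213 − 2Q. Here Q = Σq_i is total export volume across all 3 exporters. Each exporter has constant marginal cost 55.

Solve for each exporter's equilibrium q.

19.75

A representative exporter's profit is π_i = q_i(213 − 2Q) − 55q_i, with Q = q_i + Σ_{j≠i} q_j.
First-order condition: 158 − 4q_i − 2Σ_{j≠i} q_j = 0.
In a symmetric equilibrium every exporter chooses the same q, so Σ_{j≠i} q_j = 2q. The condition becomes 158 − 8q = 0, giving q = 158/8 = 19.75.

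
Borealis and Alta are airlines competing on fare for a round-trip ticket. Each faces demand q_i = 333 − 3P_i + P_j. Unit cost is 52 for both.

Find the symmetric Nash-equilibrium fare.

97.8

Borealis's profit: π = (P_{Borealis} − 52)(333 − 3P_{Borealis} + P_{Alta}).
∂π/∂P_{Borealis} = 489 − 6P_{Borealis} + P_{Alta} = 0 ⇒ P_{Borealis} = 81.5 + (1/6)P_{Alta}.
The game is symmetric, so in equilibrium P_{Alta} = P_{Borealis}: the reaction function gives (5/6)P_{Borealis} = 81.5, hence P_{Borealis} = 97.8.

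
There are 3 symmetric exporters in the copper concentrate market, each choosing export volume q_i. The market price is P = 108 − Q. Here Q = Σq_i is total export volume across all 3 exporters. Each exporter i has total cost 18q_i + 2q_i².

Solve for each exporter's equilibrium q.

11.25

A representative exporter's profit is π_i = q_i(108 − Q) − 18q_i − 2q_i², with Q = q_i + Σ_{j≠i} q_j.
First-order condition: 90 − 6q_i − Σ_{j≠i} q_j = 0.
In a symmetric equilibrium every exporter chooses the same q, so Σ_{j≠i} q_j = 2q. The condition becomes 90 − 8q = 0, giving q = 90/8 = 11.25.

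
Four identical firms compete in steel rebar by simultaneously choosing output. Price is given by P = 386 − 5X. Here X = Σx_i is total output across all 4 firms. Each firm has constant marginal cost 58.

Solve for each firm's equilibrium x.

13.12

A representative firm's profit is π_i = x_i(386 − 5X) − 58x_i, with X = x_i + Σ_{j≠i} x_j.
First-order condition: 328 − 10x_i − 5Σ_{j≠i} x_j = 0.
Imposing symmetry (x_j = x for all j) turns Σ_{j≠i} x_j into 3x, so 328 = 25x and x = 13.12.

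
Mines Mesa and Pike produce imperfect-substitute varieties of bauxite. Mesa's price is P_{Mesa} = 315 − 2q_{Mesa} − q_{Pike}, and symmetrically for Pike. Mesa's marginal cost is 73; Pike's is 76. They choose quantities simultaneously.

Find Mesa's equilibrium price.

Mine Mesa's profit: π = q_{Mesa}(315 − 2q_{Mesa} − q_{Pike}) − 73q_{Mesa}.
∂π/∂q_{Mesa} = 242 − 4q_{Mesa} − q_{Pike} = 0 ⇒ q_{Mesa} = 60.5 − 0.25q_{Pike}.
Similarly q_{Pike} = 59.75 − 0.25q_{Mesa}.
Plugging q_{Pike} into Mesa's best response: q_{Mesa} = 60.5 − 0.25(59.75 − 0.25q_{Mesa}) ⇒ 0.9375q_{Mesa} = 45.5625, so q_{Mesa} = 48.6.
Then q_{Pike} = 59.75 − 0.25·48.6 = 47.6.
P_{Mesa} = 315 − 2·48.6 − 47.6 = 170.2.

170.2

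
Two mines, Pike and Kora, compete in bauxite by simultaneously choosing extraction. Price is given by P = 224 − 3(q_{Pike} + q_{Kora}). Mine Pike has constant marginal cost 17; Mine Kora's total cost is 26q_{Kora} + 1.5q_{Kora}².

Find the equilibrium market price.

Mine Pike's profit: π = q_{Pike}(224 − 3(q_{Pike} + q_{Kora})) − 17q_{Pike}.
∂π/∂q_{Pike} = 207 − 6q_{Pike} − 3q_{Kora} = 0, so q_{Pike} = 34.5 − 0.5q_{Kora}.
For Kora: ∂π/∂q_{Kora} = 198 − 9q_{Kora} − 3q_{Pike} = 0 ⇒ q_{Kora} = 22 − (1/3)q_{Pike}.
Plugging q_{Kora} into Pike's best response: q_{Pike} = 34.5 − 0.5(22 − (1/3)q_{Pike}) ⇒ (5/6)q_{Pike} = 23.5, so q_{Pike} = 28.2.
Then q_{Kora} = 22 − (1/3)·28.2 = 12.6.
Equilibrium price: P = 224 − 3·40.8 = 101.6.

101.6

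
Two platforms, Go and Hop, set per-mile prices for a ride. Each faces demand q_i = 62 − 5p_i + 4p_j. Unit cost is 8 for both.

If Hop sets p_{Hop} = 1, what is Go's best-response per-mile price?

10.6

Go's profit: π = (p_{Go} − 8)(62 − 5p_{Go} + 4p_{Hop}).
∂π/∂p_{Go} = 102 − 10p_{Go} + 4p_{Hop} = 0 ⇒ p_{Go} = 10.2 + 0.4p_{Hop}.
At p_{Hop} = 1: p_{Go} = 10.2 + 0.4·1 = 10.6.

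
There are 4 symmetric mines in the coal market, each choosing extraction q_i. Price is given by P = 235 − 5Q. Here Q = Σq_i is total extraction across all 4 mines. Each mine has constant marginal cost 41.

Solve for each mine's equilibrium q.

7.76

A representative mine's profit is π_i = q_i(235 − 5Q) − 41q_i, with Q = q_i + Σ_{j≠i} q_j.
First-order condition: 194 − 10q_i − 5Σ_{j≠i} q_j = 0.
Imposing symmetry (q_j = q for all j) turns Σ_{j≠i} q_j into 3q, so 194 = 25q and q = 7.76.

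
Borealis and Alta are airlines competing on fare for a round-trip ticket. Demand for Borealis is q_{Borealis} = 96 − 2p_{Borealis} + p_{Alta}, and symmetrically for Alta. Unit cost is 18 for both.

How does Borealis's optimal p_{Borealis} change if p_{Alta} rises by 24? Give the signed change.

6

Borealis's profit: π = (p_{Borealis} − 18)(96 − 2p_{Borealis} + p_{Alta}).
∂π/∂p_{Borealis} = 132 − 4p_{Borealis} + p_{Alta} = 0 ⇒ p_{Borealis} = 33 + 0.25p_{Alta}.
The reaction-function slope is 0.25, so a 24-unit rise in p_{Alta} moves p_{Borealis} by 0.25 × 24 = 6. Borealis's best response rises — the actions are strategic complements.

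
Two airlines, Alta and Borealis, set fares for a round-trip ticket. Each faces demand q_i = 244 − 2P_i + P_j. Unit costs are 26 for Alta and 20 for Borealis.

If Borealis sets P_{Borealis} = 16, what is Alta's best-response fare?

78

Alta's profit: π = (P_{Alta} − 26)(244 − 2P_{Alta} + P_{Borealis}).
∂π/∂P_{Alta} = 296 − 4P_{Alta} + P_{Borealis} = 0 ⇒ P_{Alta} = 74 + 0.25P_{Borealis}.
At P_{Borealis} = 16: P_{Alta} = 74 + 0.25·16 = 78.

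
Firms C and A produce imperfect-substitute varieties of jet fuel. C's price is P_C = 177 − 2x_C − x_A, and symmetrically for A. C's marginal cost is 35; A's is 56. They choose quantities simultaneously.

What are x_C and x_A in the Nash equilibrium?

29.8, 22.8

Firm C's profit: π = x_C(177 − 2x_C − x_A) − 35x_C.
∂π/∂x_C = 142 − 4x_C − x_A = 0 ⇒ x_C = 35.5 − 0.25x_A.
Similarly x_A = 30.25 − 0.25x_C.
Solving the two reaction functions simultaneously: (1 − (−0.25)(−0.25))x_C = 35.5 − 0.25·30.25, so 0.9375x_C = 27.9375 and x_C = 29.8.
Then x_A = 30.25 − 0.25·29.8 = 22.8.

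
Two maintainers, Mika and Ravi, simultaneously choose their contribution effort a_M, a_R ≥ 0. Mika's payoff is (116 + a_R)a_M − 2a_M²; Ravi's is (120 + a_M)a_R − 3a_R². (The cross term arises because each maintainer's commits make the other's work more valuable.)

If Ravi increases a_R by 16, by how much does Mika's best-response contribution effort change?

4

Expanding Mika's payoff: 116a_M + a_Ra_M − 2a_M².
∂π/∂a_M = 116 + a_R − 4a_M = 0, so a_M = 29 + 0.25a_R.
The reaction-function slope is 0.25, so a 16-unit rise in a_R moves a_M by 0.25 × 16 = 4. Mika's best response rises — the actions are strategic complements.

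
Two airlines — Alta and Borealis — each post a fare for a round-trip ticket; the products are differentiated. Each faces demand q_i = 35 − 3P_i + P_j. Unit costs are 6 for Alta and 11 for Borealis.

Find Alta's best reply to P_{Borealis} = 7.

10

Alta's profit: π = (P_{Alta} − 6)(35 − 3P_{Alta} + P_{Borealis}).
∂π/∂P_{Alta} = 53 − 6P_{Alta} + P_{Borealis} = 0 ⇒ P_{Alta} = 53/6 + (1/6)P_{Borealis}.
At P_{Borealis} = 7: P_{Alta} = 53/6 + (1/6)·7 = 10.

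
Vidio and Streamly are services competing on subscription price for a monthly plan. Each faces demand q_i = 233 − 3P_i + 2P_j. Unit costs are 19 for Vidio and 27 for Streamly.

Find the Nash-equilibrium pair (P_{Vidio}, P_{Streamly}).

74, 77

Vidio's profit: π = (P_{Vidio} − 19)(233 − 3P_{Vidio} + 2P_{Streamly}).
∂π/∂P_{Vidio} = 290 − 6P_{Vidio} + 2P_{Streamly} = 0 ⇒ P_{Vidio} = 145/3 + (1/3)P_{Streamly}.
Similarly P_{Streamly} = 157/3 + (1/3)P_{Vidio}.
Plugging P_{Streamly} into Vidio's best response: P_{Vidio} = 145/3 + (1/3)(157/3 + (1/3)P_{Vidio}) ⇒ (8/9)P_{Vidio} = 592/9, so P_{Vidio} = 74.
Then P_{Streamly} = 157/3 + (1/3)·74 = 77.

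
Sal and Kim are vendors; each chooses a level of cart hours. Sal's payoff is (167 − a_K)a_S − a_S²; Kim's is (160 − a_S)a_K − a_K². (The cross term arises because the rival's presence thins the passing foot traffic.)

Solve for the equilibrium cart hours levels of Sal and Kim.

58, 51

Expanding Sal's payoff: 167a_S − a_Ka_S − a_S².
∂π/∂a_S = 167 − a_K − 2a_S = 0, so a_S = 83.5 − 0.5a_K.
Likewise for Kim: a_K = 80 − 0.5a_S.
Substituting the second reaction function into the first: a_S = 83.5 − 0.5(80 − 0.5a_S), which gives 0.75a_S = 43.5 ⇒ a_S = 58.
Then a_K = 80 − 0.5·58 = 51.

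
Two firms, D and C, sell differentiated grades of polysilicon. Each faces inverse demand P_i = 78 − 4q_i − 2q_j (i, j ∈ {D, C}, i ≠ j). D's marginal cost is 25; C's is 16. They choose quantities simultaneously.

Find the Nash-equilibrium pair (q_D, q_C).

Firm D's profit: π = q_D(78 − 4q_D − 2q_C) − 25q_D.
∂π/∂q_D = 53 − 8q_D − 2q_C = 0 ⇒ q_D = 6.625 − 0.25q_C.
Similarly q_C = 7.75 − 0.25q_D.
Solving the two reaction functions simultaneously: (1 − (−0.25)(−0.25))q_D = 6.625 − 0.25·7.75, so 0.9375q_D = 4.6875 and q_D = 5.
Then q_C = 7.75 − 0.25·5 = 6.5.

5, 6.5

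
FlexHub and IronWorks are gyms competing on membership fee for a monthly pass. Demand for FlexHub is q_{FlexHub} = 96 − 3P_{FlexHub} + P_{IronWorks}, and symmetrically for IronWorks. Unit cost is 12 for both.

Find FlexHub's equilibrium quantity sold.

FlexHub's profit: π = (P_{FlexHub} − 12)(96 − 3P_{FlexHub} + P_{IronWorks}).
∂π/∂P_{FlexHub} = 132 − 6P_{FlexHub} + P_{IronWorks} = 0 ⇒ P_{FlexHub} = 22 + (1/6)P_{IronWorks}.
The game is symmetric, so in equilibrium P_{IronWorks} = P_{FlexHub}: the reaction function gives (5/6)P_{FlexHub} = 22, hence P_{FlexHub} = 26.4.
q_{FlexHub} = 96 − 3·26.4 + 26.4 = 43.2.

43.2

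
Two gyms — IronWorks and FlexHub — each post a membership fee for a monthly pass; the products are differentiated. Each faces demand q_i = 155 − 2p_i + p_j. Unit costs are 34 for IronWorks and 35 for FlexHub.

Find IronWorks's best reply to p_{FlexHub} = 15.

IronWorks's profit: π = (p_{IronWorks} − 34)(155 − 2p_{IronWorks} + p_{FlexHub}).
∂π/∂p_{IronWorks} = 223 − 4p_{IronWorks} + p_{FlexHub} = 0 ⇒ p_{IronWorks} = 55.75 + 0.25p_{FlexHub}.
At p_{FlexHub} = 15: p_{IronWorks} = 55.75 + 0.25·15 = 59.5.

59.5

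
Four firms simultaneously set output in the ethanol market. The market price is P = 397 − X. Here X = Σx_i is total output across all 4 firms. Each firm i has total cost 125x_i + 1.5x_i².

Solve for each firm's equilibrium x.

34

A representative firm's profit is π_i = x_i(397 − X) − 125x_i − 1.5x_i², with X = x_i + Σ_{j≠i} x_j.
First-order condition: 272 − 5x_i − Σ_{j≠i} x_j = 0.
With identical firms, set every x_j = x: then 272 − 5x − 3x = 0, i.e. x = 272/8 = 34.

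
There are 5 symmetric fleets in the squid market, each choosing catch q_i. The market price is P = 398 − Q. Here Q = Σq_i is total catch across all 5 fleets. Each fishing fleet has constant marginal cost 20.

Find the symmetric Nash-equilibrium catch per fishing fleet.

63

A representative fishing fleet's profit is π_i = q_i(398 − Q) − 20q_i, with Q = q_i + Σ_{j≠i} q_j.
First-order condition: 378 − 2q_i − Σ_{j≠i} q_j = 0.
In a symmetric equilibrium every fishing fleet chooses the same q, so Σ_{j≠i} q_j = 4q. The condition becomes 378 − 6q = 0, giving q = 378/6 = 63.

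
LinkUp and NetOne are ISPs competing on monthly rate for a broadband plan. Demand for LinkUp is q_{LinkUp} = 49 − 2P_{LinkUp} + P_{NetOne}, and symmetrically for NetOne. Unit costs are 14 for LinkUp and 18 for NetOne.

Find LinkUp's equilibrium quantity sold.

24.4

LinkUp's profit: π = (P_{LinkUp} − 14)(49 − 2P_{LinkUp} + P_{NetOne}).
∂π/∂P_{LinkUp} = 77 − 4P_{LinkUp} + P_{NetOne} = 0 ⇒ P_{LinkUp} = 19.25 + 0.25P_{NetOne}.
Similarly P_{NetOne} = 21.25 + 0.25P_{LinkUp}.
Solving the two reaction functions simultaneously: (1 − (0.25)(0.25))P_{LinkUp} = 19.25 + 0.25·21.25, so 0.9375P_{LinkUp} = 24.5625 and P_{LinkUp} = 26.2.
Then P_{NetOne} = 21.25 + 0.25·26.2 = 27.8.
q_{LinkUp} = 49 − 2·26.2 + 27.8 = 24.4.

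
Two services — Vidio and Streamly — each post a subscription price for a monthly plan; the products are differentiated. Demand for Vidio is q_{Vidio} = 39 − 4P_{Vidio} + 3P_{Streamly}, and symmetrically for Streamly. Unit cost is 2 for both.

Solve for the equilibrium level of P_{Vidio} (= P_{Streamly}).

9.4

Vidio's profit: π = (P_{Vidio} − 2)(39 − 4P_{Vidio} + 3P_{Streamly}).
∂π/∂P_{Vidio} = 47 − 8P_{Vidio} + 3P_{Streamly} = 0 ⇒ P_{Vidio} = 5.875 + 0.375P_{Streamly}.
Setting P_{Vidio} = P_{Streamly} in the reaction function: P_{Vidio} = 5.875 + 0.375P_{Vidio}, so P_{Vidio} = 5.875 / 0.625 = 9.4.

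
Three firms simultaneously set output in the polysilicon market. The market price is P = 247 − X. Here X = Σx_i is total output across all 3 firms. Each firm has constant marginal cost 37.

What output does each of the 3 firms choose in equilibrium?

52.5

A representative firm's profit is π_i = x_i(247 − X) − 37x_i, with X = x_i + Σ_{j≠i} x_j.
First-order condition: 210 − 2x_i − Σ_{j≠i} x_j = 0.
With identical firms, set every x_j = x: then 210 − 2x − 2x = 0, i.e. x = 210/4 = 52.5.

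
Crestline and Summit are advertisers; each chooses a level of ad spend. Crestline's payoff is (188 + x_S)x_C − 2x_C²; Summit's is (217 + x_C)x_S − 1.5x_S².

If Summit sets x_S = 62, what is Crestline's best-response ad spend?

62.5

Expanding Crestline's payoff: 188x_C + x_Sx_C − 2x_C².
∂π/∂x_C = 188 + x_S − 4x_C = 0, so x_C = 47 + 0.25x_S.
At x_S = 62: x_C = 47 + 0.25·62 = 62.5.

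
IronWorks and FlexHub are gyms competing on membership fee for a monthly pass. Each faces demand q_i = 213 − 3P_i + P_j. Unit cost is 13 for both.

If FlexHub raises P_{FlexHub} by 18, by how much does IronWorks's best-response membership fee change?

IronWorks's profit: π = (P_{IronWorks} − 13)(213 − 3P_{IronWorks} + P_{FlexHub}).
∂π/∂P_{IronWorks} = 252 − 6P_{IronWorks} + P_{FlexHub} = 0 ⇒ P_{IronWorks} = 42 + (1/6)P_{FlexHub}.
The reaction-function slope is 1/6, so an 18-unit rise in P_{FlexHub} moves P_{IronWorks} by 1/6 × 18 = 3. IronWorks's best response rises — the actions are strategic complements.

3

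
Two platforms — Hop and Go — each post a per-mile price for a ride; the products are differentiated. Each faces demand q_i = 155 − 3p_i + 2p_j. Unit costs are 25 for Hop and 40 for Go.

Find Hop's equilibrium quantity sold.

Hop's profit: π = (p_{Hop} − 25)(155 − 3p_{Hop} + 2p_{Go}).
∂π/∂p_{Hop} = 230 − 6p_{Hop} + 2p_{Go} = 0 ⇒ p_{Hop} = 115/3 + (1/3)p_{Go}.
Similarly p_{Go} = 275/6 + (1/3)p_{Hop}.
Substituting the second reaction function into the first: p_{Hop} = 115/3 + (1/3)(275/6 + (1/3)p_{Hop}), which gives (8/9)p_{Hop} = 965/18 ⇒ p_{Hop} = 60.3125.
Then p_{Go} = 275/6 + (1/3)·60.3125 = 65.9375.
q_{Hop} = 155 − 3·60.3125 + 2·65.9375 = 105.9375.

105.9375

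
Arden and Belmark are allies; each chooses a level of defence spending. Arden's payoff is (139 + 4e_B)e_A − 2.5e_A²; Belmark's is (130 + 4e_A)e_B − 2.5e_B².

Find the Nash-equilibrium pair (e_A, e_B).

135, 134

Expanding Arden's payoff: 139e_A + 4e_Be_A − 2.5e_A².
∂π/∂e_A = 139 + 4e_B − 5e_A = 0, so e_A = 27.8 + 0.8e_B.
Likewise for Belmark: e_B = 26 + 0.8e_A.
Solving the two reaction functions simultaneously: (1 − (0.8)(0.8))e_A = 27.8 + 0.8·26, so 0.36e_A = 48.6 and e_A = 135.
Then e_B = 26 + 0.8·135 = 134.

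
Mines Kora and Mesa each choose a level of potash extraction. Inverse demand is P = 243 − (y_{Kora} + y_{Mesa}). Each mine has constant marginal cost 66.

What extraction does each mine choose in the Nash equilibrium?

59

Mine Kora's profit: π = y_{Kora}(243 − (y_{Kora} + y_{Mesa})) − 66y_{Kora}.
∂π/∂y_{Kora} = 177 − 2y_{Kora} − y_{Mesa} = 0, so y_{Kora} = 88.5 − 0.5y_{Mesa}.
The game is symmetric, so in equilibrium y_{Mesa} = y_{Kora}: the reaction function gives 1.5y_{Kora} = 88.5, hence y_{Kora} = 59.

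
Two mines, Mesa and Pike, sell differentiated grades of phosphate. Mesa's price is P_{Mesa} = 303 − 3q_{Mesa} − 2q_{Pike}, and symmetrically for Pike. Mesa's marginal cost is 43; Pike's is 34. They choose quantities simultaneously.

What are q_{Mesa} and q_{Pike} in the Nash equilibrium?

Mine Mesa's profit: π = q_{Mesa}(303 − 3q_{Mesa} − 2q_{Pike}) − 43q_{Mesa}.
∂π/∂q_{Mesa} = 260 − 6q_{Mesa} − 2q_{Pike} = 0 ⇒ q_{Mesa} = 130/3 − (1/3)q_{Pike}.
Similarly q_{Pike} = 269/6 − (1/3)q_{Mesa}.
Solving the two reaction functions simultaneously: (1 − (−1/3)(−1/3))q_{Mesa} = 130/3 − (1/3)·(269/6), so (8/9)q_{Mesa} = 511/18 and q_{Mesa} = 31.9375.
Then q_{Pike} = 269/6 − (1/3)·31.9375 = 34.1875.

31.9375, 34.1875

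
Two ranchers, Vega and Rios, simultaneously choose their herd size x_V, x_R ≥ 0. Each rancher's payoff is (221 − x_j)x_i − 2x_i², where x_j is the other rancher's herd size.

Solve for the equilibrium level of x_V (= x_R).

Vega's payoff is (221 − x_R)x_V − 2x_V².
∂π/∂x_V = 221 − x_R − 4x_V = 0, so x_V = 55.25 − 0.25x_R.
By symmetry x_R = x_V; substituting into the reaction function, 1.25x_V = 55.25 and x_V = 44.2.

44.2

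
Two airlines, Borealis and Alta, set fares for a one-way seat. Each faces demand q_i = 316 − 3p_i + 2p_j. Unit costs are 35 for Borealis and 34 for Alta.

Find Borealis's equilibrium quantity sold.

210.1875

Borealis's profit: π = (p_{Borealis} − 35)(316 − 3p_{Borealis} + 2p_{Alta}).
∂π/∂p_{Borealis} = 421 − 6p_{Borealis} + 2p_{Alta} = 0 ⇒ p_{Borealis} = 421/6 + (1/3)p_{Alta}.
Similarly p_{Alta} = 209/3 + (1/3)p_{Borealis}.
Solving the two reaction functions simultaneously: (1 − (1/3)(1/3))p_{Borealis} = 421/6 + (1/3)·(209/3), so (8/9)p_{Borealis} = 1681/18 and p_{Borealis} = 105.0625.
Then p_{Alta} = 209/3 + (1/3)·105.0625 = 104.6875.
q_{Borealis} = 316 − 3·105.0625 + 2·104.6875 = 210.1875.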